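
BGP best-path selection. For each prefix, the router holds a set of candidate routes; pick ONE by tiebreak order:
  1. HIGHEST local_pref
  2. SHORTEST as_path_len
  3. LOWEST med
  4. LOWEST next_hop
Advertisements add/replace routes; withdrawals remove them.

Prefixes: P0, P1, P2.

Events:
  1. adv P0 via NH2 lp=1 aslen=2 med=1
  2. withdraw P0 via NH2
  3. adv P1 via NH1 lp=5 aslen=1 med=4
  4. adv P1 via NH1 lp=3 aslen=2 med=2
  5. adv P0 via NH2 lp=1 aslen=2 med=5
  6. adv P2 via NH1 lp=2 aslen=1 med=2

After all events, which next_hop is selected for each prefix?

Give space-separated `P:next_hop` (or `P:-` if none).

Op 1: best P0=NH2 P1=- P2=-
Op 2: best P0=- P1=- P2=-
Op 3: best P0=- P1=NH1 P2=-
Op 4: best P0=- P1=NH1 P2=-
Op 5: best P0=NH2 P1=NH1 P2=-
Op 6: best P0=NH2 P1=NH1 P2=NH1

Answer: P0:NH2 P1:NH1 P2:NH1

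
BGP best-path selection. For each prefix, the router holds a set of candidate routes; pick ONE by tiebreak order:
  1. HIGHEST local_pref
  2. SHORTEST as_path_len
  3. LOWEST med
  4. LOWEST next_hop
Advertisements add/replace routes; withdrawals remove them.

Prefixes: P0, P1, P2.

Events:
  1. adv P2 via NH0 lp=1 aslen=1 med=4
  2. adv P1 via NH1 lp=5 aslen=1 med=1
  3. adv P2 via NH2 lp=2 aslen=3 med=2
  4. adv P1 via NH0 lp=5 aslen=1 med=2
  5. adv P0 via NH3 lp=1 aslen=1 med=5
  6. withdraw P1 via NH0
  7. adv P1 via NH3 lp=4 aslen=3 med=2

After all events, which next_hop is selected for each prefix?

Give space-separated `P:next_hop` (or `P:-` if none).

Answer: P0:NH3 P1:NH1 P2:NH2

Derivation:
Op 1: best P0=- P1=- P2=NH0
Op 2: best P0=- P1=NH1 P2=NH0
Op 3: best P0=- P1=NH1 P2=NH2
Op 4: best P0=- P1=NH1 P2=NH2
Op 5: best P0=NH3 P1=NH1 P2=NH2
Op 6: best P0=NH3 P1=NH1 P2=NH2
Op 7: best P0=NH3 P1=NH1 P2=NH2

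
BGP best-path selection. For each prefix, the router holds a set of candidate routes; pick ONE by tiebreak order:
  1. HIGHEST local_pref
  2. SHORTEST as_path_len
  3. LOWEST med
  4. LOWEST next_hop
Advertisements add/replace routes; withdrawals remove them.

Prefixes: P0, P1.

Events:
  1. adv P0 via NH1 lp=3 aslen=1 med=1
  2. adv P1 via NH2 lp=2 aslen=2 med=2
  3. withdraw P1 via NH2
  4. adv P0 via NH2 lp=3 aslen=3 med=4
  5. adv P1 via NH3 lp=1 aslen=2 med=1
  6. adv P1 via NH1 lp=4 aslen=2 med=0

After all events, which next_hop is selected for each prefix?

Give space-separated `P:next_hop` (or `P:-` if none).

Answer: P0:NH1 P1:NH1

Derivation:
Op 1: best P0=NH1 P1=-
Op 2: best P0=NH1 P1=NH2
Op 3: best P0=NH1 P1=-
Op 4: best P0=NH1 P1=-
Op 5: best P0=NH1 P1=NH3
Op 6: best P0=NH1 P1=NH1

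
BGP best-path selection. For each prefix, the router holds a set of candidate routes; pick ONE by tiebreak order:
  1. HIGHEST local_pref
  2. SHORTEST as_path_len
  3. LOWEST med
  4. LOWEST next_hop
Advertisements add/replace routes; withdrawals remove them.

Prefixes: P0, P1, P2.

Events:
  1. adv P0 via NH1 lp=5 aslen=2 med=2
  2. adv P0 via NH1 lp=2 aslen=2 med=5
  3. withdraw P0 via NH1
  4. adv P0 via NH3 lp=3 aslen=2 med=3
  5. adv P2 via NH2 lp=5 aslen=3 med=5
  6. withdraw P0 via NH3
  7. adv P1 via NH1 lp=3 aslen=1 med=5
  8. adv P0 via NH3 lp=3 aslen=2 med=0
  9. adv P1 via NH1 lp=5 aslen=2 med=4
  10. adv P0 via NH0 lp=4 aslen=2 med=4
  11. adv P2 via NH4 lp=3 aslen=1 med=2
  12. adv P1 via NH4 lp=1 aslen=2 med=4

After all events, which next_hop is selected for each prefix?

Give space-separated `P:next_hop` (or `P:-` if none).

Op 1: best P0=NH1 P1=- P2=-
Op 2: best P0=NH1 P1=- P2=-
Op 3: best P0=- P1=- P2=-
Op 4: best P0=NH3 P1=- P2=-
Op 5: best P0=NH3 P1=- P2=NH2
Op 6: best P0=- P1=- P2=NH2
Op 7: best P0=- P1=NH1 P2=NH2
Op 8: best P0=NH3 P1=NH1 P2=NH2
Op 9: best P0=NH3 P1=NH1 P2=NH2
Op 10: best P0=NH0 P1=NH1 P2=NH2
Op 11: best P0=NH0 P1=NH1 P2=NH2
Op 12: best P0=NH0 P1=NH1 P2=NH2

Answer: P0:NH0 P1:NH1 P2:NH2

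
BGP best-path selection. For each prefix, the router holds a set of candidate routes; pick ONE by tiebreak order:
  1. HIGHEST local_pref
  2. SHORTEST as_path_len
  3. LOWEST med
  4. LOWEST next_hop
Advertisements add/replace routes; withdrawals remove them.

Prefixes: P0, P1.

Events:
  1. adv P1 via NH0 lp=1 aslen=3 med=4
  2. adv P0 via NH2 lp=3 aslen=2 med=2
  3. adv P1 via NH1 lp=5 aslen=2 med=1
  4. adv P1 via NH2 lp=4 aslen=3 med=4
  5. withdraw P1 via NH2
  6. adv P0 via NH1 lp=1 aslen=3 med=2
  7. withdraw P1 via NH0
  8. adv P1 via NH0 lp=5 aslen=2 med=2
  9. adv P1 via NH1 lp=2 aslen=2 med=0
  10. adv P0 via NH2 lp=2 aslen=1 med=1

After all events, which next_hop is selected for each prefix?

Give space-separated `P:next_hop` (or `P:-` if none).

Answer: P0:NH2 P1:NH0

Derivation:
Op 1: best P0=- P1=NH0
Op 2: best P0=NH2 P1=NH0
Op 3: best P0=NH2 P1=NH1
Op 4: best P0=NH2 P1=NH1
Op 5: best P0=NH2 P1=NH1
Op 6: best P0=NH2 P1=NH1
Op 7: best P0=NH2 P1=NH1
Op 8: best P0=NH2 P1=NH1
Op 9: best P0=NH2 P1=NH0
Op 10: best P0=NH2 P1=NH0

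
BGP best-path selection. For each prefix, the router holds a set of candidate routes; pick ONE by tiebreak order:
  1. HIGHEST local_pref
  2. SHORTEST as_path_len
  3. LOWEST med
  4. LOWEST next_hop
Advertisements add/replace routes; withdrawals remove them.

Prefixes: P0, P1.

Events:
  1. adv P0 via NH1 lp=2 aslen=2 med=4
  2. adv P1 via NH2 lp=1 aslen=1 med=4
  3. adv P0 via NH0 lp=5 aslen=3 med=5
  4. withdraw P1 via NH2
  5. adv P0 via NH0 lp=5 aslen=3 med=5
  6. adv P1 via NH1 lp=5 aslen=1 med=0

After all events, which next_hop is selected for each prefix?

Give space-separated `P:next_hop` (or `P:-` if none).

Answer: P0:NH0 P1:NH1

Derivation:
Op 1: best P0=NH1 P1=-
Op 2: best P0=NH1 P1=NH2
Op 3: best P0=NH0 P1=NH2
Op 4: best P0=NH0 P1=-
Op 5: best P0=NH0 P1=-
Op 6: best P0=NH0 P1=NH1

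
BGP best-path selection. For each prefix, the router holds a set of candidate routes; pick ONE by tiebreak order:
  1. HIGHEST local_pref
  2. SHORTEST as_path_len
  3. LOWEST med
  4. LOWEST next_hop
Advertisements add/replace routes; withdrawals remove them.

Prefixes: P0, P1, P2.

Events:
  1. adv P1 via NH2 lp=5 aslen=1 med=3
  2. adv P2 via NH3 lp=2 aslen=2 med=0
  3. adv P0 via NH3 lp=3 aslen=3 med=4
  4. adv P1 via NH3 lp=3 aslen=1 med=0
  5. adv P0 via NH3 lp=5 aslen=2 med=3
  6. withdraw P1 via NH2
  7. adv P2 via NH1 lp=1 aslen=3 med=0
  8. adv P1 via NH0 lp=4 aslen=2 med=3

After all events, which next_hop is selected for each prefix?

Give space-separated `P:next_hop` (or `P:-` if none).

Answer: P0:NH3 P1:NH0 P2:NH3

Derivation:
Op 1: best P0=- P1=NH2 P2=-
Op 2: best P0=- P1=NH2 P2=NH3
Op 3: best P0=NH3 P1=NH2 P2=NH3
Op 4: best P0=NH3 P1=NH2 P2=NH3
Op 5: best P0=NH3 P1=NH2 P2=NH3
Op 6: best P0=NH3 P1=NH3 P2=NH3
Op 7: best P0=NH3 P1=NH3 P2=NH3
Op 8: best P0=NH3 P1=NH0 P2=NH3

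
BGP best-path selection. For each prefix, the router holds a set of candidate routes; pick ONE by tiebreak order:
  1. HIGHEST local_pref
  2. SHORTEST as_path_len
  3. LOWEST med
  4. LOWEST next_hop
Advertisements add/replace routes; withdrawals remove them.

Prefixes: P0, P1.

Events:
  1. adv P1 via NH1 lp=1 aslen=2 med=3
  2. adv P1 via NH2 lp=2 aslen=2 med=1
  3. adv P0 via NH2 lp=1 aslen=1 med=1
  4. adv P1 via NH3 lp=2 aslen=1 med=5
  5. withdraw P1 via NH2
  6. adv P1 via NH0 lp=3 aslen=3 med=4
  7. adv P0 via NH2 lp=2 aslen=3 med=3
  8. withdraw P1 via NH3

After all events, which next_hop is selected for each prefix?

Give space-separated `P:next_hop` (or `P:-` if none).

Op 1: best P0=- P1=NH1
Op 2: best P0=- P1=NH2
Op 3: best P0=NH2 P1=NH2
Op 4: best P0=NH2 P1=NH3
Op 5: best P0=NH2 P1=NH3
Op 6: best P0=NH2 P1=NH0
Op 7: best P0=NH2 P1=NH0
Op 8: best P0=NH2 P1=NH0

Answer: P0:NH2 P1:NH0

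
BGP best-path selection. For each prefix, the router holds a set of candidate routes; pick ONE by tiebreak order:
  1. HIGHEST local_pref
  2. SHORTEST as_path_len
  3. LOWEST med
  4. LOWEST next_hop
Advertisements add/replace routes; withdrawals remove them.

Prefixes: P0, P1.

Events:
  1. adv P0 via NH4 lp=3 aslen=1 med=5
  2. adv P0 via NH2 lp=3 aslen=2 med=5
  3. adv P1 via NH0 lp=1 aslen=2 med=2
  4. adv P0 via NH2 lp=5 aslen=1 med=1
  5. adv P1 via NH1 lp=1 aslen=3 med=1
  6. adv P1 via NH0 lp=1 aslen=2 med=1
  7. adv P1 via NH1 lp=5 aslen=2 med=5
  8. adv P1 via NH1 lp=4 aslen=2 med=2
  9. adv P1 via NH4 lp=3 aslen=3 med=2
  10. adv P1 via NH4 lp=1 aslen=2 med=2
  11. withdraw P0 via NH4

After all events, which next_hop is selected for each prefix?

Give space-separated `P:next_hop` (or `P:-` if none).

Op 1: best P0=NH4 P1=-
Op 2: best P0=NH4 P1=-
Op 3: best P0=NH4 P1=NH0
Op 4: best P0=NH2 P1=NH0
Op 5: best P0=NH2 P1=NH0
Op 6: best P0=NH2 P1=NH0
Op 7: best P0=NH2 P1=NH1
Op 8: best P0=NH2 P1=NH1
Op 9: best P0=NH2 P1=NH1
Op 10: best P0=NH2 P1=NH1
Op 11: best P0=NH2 P1=NH1

Answer: P0:NH2 P1:NH1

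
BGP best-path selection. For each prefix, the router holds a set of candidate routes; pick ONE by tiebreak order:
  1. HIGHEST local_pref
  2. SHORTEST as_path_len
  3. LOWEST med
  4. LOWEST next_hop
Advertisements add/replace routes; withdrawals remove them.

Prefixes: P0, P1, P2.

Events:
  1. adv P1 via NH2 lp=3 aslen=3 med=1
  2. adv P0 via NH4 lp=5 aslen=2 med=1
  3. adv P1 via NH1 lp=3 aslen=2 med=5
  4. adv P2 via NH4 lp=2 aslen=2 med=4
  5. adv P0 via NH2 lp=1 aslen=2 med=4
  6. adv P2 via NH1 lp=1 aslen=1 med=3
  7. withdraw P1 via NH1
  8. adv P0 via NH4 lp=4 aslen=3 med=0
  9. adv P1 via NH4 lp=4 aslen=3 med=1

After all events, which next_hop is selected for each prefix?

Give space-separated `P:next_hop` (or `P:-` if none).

Answer: P0:NH4 P1:NH4 P2:NH4

Derivation:
Op 1: best P0=- P1=NH2 P2=-
Op 2: best P0=NH4 P1=NH2 P2=-
Op 3: best P0=NH4 P1=NH1 P2=-
Op 4: best P0=NH4 P1=NH1 P2=NH4
Op 5: best P0=NH4 P1=NH1 P2=NH4
Op 6: best P0=NH4 P1=NH1 P2=NH4
Op 7: best P0=NH4 P1=NH2 P2=NH4
Op 8: best P0=NH4 P1=NH2 P2=NH4
Op 9: best P0=NH4 P1=NH4 P2=NH4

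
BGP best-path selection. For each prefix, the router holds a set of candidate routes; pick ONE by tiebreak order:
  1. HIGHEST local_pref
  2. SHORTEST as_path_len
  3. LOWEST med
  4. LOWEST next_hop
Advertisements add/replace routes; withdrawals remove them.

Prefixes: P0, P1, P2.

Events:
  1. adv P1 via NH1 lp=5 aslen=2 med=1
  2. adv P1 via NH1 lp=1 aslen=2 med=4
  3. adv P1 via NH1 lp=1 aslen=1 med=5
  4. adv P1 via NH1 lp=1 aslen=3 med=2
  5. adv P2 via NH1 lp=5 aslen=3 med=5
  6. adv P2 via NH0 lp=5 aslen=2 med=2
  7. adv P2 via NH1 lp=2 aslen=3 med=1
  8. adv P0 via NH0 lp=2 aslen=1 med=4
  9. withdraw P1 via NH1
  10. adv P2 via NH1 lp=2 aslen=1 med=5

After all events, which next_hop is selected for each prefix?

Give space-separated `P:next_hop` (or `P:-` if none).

Answer: P0:NH0 P1:- P2:NH0

Derivation:
Op 1: best P0=- P1=NH1 P2=-
Op 2: best P0=- P1=NH1 P2=-
Op 3: best P0=- P1=NH1 P2=-
Op 4: best P0=- P1=NH1 P2=-
Op 5: best P0=- P1=NH1 P2=NH1
Op 6: best P0=- P1=NH1 P2=NH0
Op 7: best P0=- P1=NH1 P2=NH0
Op 8: best P0=NH0 P1=NH1 P2=NH0
Op 9: best P0=NH0 P1=- P2=NH0
Op 10: best P0=NH0 P1=- P2=NH0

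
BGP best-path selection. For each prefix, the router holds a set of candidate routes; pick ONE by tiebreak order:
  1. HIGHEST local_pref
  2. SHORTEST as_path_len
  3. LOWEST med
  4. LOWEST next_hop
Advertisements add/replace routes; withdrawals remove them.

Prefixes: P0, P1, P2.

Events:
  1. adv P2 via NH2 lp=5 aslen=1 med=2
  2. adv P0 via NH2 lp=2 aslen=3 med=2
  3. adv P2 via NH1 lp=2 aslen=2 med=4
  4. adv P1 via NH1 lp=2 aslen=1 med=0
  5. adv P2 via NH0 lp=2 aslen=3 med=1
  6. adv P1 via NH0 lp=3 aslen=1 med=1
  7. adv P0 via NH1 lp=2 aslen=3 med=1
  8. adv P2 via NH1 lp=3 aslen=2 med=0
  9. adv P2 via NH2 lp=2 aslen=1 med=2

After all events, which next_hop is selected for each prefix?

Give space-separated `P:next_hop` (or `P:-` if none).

Answer: P0:NH1 P1:NH0 P2:NH1

Derivation:
Op 1: best P0=- P1=- P2=NH2
Op 2: best P0=NH2 P1=- P2=NH2
Op 3: best P0=NH2 P1=- P2=NH2
Op 4: best P0=NH2 P1=NH1 P2=NH2
Op 5: best P0=NH2 P1=NH1 P2=NH2
Op 6: best P0=NH2 P1=NH0 P2=NH2
Op 7: best P0=NH1 P1=NH0 P2=NH2
Op 8: best P0=NH1 P1=NH0 P2=NH2
Op 9: best P0=NH1 P1=NH0 P2=NH1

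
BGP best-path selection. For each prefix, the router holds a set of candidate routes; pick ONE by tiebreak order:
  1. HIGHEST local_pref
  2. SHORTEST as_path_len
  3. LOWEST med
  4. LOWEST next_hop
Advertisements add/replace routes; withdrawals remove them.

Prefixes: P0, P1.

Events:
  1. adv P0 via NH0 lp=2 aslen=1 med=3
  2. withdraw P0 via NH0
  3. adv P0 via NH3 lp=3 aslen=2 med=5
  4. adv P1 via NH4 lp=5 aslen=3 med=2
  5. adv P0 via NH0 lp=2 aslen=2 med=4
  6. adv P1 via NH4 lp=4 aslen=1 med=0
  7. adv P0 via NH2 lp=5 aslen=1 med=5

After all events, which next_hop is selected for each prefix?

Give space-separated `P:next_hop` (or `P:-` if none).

Op 1: best P0=NH0 P1=-
Op 2: best P0=- P1=-
Op 3: best P0=NH3 P1=-
Op 4: best P0=NH3 P1=NH4
Op 5: best P0=NH3 P1=NH4
Op 6: best P0=NH3 P1=NH4
Op 7: best P0=NH2 P1=NH4

Answer: P0:NH2 P1:NH4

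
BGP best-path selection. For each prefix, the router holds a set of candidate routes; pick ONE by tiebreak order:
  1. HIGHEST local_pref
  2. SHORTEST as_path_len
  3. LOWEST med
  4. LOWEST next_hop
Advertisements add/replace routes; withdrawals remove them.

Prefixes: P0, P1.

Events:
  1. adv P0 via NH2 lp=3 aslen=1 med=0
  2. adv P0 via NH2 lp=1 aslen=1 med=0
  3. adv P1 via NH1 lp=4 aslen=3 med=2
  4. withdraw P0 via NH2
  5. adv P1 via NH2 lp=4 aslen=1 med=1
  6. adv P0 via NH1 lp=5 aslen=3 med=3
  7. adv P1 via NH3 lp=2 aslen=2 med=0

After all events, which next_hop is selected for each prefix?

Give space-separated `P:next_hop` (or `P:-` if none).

Answer: P0:NH1 P1:NH2

Derivation:
Op 1: best P0=NH2 P1=-
Op 2: best P0=NH2 P1=-
Op 3: best P0=NH2 P1=NH1
Op 4: best P0=- P1=NH1
Op 5: best P0=- P1=NH2
Op 6: best P0=NH1 P1=NH2
Op 7: best P0=NH1 P1=NH2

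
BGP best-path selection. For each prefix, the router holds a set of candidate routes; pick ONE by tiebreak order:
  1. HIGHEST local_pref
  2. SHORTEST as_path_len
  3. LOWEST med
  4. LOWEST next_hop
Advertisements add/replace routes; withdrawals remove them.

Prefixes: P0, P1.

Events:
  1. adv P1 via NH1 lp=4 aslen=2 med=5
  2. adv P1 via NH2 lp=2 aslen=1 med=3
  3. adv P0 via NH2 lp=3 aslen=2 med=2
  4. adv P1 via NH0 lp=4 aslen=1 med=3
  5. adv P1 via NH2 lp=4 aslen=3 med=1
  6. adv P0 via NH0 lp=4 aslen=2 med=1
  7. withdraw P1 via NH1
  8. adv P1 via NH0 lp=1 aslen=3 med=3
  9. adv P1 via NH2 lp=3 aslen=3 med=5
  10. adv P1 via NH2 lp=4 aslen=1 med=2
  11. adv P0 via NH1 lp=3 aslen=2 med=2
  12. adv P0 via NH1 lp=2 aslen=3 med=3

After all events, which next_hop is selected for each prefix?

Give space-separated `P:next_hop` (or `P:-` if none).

Op 1: best P0=- P1=NH1
Op 2: best P0=- P1=NH1
Op 3: best P0=NH2 P1=NH1
Op 4: best P0=NH2 P1=NH0
Op 5: best P0=NH2 P1=NH0
Op 6: best P0=NH0 P1=NH0
Op 7: best P0=NH0 P1=NH0
Op 8: best P0=NH0 P1=NH2
Op 9: best P0=NH0 P1=NH2
Op 10: best P0=NH0 P1=NH2
Op 11: best P0=NH0 P1=NH2
Op 12: best P0=NH0 P1=NH2

Answer: P0:NH0 P1:NH2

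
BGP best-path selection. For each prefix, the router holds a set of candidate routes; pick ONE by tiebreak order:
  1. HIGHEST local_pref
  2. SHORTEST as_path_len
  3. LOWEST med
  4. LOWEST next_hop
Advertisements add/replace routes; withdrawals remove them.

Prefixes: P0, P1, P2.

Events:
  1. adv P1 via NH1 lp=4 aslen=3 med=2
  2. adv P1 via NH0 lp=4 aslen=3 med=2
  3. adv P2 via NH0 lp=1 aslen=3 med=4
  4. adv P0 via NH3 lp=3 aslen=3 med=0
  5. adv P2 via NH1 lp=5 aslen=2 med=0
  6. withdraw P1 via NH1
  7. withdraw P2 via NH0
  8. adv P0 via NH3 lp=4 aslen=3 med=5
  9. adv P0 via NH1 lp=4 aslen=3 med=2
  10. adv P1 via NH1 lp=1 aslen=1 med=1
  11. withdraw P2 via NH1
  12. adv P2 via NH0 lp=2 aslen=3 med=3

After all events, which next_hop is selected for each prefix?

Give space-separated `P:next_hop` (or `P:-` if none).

Op 1: best P0=- P1=NH1 P2=-
Op 2: best P0=- P1=NH0 P2=-
Op 3: best P0=- P1=NH0 P2=NH0
Op 4: best P0=NH3 P1=NH0 P2=NH0
Op 5: best P0=NH3 P1=NH0 P2=NH1
Op 6: best P0=NH3 P1=NH0 P2=NH1
Op 7: best P0=NH3 P1=NH0 P2=NH1
Op 8: best P0=NH3 P1=NH0 P2=NH1
Op 9: best P0=NH1 P1=NH0 P2=NH1
Op 10: best P0=NH1 P1=NH0 P2=NH1
Op 11: best P0=NH1 P1=NH0 P2=-
Op 12: best P0=NH1 P1=NH0 P2=NH0

Answer: P0:NH1 P1:NH0 P2:NH0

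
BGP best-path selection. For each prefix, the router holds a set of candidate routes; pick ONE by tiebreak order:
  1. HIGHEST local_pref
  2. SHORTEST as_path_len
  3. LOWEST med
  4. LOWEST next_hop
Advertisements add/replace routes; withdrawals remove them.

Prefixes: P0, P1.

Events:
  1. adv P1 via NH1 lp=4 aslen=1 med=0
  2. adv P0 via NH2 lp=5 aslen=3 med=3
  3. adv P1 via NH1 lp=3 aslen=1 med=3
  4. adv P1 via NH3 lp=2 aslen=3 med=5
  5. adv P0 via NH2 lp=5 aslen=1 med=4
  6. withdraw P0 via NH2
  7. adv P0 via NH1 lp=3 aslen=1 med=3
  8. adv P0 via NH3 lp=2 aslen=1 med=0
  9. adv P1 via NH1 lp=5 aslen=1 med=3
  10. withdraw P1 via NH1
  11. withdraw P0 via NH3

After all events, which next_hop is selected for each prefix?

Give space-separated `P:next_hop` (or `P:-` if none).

Answer: P0:NH1 P1:NH3

Derivation:
Op 1: best P0=- P1=NH1
Op 2: best P0=NH2 P1=NH1
Op 3: best P0=NH2 P1=NH1
Op 4: best P0=NH2 P1=NH1
Op 5: best P0=NH2 P1=NH1
Op 6: best P0=- P1=NH1
Op 7: best P0=NH1 P1=NH1
Op 8: best P0=NH1 P1=NH1
Op 9: best P0=NH1 P1=NH1
Op 10: best P0=NH1 P1=NH3
Op 11: best P0=NH1 P1=NH3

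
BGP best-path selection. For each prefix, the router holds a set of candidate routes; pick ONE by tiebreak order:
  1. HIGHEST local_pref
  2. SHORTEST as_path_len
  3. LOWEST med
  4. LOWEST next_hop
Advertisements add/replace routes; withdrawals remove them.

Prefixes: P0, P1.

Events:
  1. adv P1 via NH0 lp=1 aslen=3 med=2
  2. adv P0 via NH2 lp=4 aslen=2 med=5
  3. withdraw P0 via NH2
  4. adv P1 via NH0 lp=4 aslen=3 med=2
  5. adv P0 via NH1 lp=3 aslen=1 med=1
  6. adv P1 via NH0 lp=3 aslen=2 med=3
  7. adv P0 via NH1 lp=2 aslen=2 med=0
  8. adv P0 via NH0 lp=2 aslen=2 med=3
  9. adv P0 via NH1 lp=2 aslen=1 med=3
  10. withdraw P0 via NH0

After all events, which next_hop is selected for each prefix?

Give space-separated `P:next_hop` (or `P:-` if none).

Op 1: best P0=- P1=NH0
Op 2: best P0=NH2 P1=NH0
Op 3: best P0=- P1=NH0
Op 4: best P0=- P1=NH0
Op 5: best P0=NH1 P1=NH0
Op 6: best P0=NH1 P1=NH0
Op 7: best P0=NH1 P1=NH0
Op 8: best P0=NH1 P1=NH0
Op 9: best P0=NH1 P1=NH0
Op 10: best P0=NH1 P1=NH0

Answer: P0:NH1 P1:NH0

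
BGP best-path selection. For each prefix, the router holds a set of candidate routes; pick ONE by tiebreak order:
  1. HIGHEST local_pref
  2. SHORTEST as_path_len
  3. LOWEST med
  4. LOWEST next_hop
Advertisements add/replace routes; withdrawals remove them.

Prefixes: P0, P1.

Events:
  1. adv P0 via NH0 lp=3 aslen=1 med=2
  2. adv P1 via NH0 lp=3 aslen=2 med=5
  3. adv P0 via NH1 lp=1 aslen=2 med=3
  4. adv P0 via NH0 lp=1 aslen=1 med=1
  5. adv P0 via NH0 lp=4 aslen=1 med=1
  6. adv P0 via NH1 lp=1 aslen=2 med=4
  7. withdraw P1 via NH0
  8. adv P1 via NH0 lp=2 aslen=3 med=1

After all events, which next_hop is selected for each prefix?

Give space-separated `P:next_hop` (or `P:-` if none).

Op 1: best P0=NH0 P1=-
Op 2: best P0=NH0 P1=NH0
Op 3: best P0=NH0 P1=NH0
Op 4: best P0=NH0 P1=NH0
Op 5: best P0=NH0 P1=NH0
Op 6: best P0=NH0 P1=NH0
Op 7: best P0=NH0 P1=-
Op 8: best P0=NH0 P1=NH0

Answer: P0:NH0 P1:NH0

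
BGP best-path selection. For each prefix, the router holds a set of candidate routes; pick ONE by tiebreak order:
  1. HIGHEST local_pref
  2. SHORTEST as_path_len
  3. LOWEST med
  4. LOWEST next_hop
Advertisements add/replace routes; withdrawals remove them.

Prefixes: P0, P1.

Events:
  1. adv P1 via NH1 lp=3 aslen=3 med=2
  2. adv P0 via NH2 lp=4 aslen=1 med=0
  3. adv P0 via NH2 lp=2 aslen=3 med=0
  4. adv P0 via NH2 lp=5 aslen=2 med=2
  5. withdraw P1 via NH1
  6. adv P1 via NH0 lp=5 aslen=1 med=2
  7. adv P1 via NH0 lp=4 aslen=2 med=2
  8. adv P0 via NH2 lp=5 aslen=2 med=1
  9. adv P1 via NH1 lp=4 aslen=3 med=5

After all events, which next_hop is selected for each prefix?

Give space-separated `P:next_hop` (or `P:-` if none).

Op 1: best P0=- P1=NH1
Op 2: best P0=NH2 P1=NH1
Op 3: best P0=NH2 P1=NH1
Op 4: best P0=NH2 P1=NH1
Op 5: best P0=NH2 P1=-
Op 6: best P0=NH2 P1=NH0
Op 7: best P0=NH2 P1=NH0
Op 8: best P0=NH2 P1=NH0
Op 9: best P0=NH2 P1=NH0

Answer: P0:NH2 P1:NH0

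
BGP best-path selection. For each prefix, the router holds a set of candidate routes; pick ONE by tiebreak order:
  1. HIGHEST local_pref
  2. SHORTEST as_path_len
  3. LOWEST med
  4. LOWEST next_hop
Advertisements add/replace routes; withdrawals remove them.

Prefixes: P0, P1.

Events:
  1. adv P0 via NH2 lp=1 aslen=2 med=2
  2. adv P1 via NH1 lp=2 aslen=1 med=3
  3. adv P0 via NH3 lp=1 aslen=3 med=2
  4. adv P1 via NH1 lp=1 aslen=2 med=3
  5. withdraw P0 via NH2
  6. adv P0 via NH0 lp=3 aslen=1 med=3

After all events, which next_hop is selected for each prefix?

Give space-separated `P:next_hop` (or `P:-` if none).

Op 1: best P0=NH2 P1=-
Op 2: best P0=NH2 P1=NH1
Op 3: best P0=NH2 P1=NH1
Op 4: best P0=NH2 P1=NH1
Op 5: best P0=NH3 P1=NH1
Op 6: best P0=NH0 P1=NH1

Answer: P0:NH0 P1:NH1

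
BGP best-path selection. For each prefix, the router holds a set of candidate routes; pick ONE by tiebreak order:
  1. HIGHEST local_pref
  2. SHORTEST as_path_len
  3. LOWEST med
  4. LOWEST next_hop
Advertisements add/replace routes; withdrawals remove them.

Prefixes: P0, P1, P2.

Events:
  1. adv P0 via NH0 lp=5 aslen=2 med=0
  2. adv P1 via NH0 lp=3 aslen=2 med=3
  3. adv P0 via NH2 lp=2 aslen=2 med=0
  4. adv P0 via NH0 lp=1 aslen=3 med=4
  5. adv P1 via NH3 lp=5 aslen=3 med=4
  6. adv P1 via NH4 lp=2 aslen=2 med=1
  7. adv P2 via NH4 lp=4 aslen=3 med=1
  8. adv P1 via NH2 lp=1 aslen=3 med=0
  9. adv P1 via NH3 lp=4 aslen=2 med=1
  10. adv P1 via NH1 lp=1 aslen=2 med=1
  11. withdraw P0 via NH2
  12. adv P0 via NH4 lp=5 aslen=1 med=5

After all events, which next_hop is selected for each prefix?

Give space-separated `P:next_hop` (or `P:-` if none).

Answer: P0:NH4 P1:NH3 P2:NH4

Derivation:
Op 1: best P0=NH0 P1=- P2=-
Op 2: best P0=NH0 P1=NH0 P2=-
Op 3: best P0=NH0 P1=NH0 P2=-
Op 4: best P0=NH2 P1=NH0 P2=-
Op 5: best P0=NH2 P1=NH3 P2=-
Op 6: best P0=NH2 P1=NH3 P2=-
Op 7: best P0=NH2 P1=NH3 P2=NH4
Op 8: best P0=NH2 P1=NH3 P2=NH4
Op 9: best P0=NH2 P1=NH3 P2=NH4
Op 10: best P0=NH2 P1=NH3 P2=NH4
Op 11: best P0=NH0 P1=NH3 P2=NH4
Op 12: best P0=NH4 P1=NH3 P2=NH4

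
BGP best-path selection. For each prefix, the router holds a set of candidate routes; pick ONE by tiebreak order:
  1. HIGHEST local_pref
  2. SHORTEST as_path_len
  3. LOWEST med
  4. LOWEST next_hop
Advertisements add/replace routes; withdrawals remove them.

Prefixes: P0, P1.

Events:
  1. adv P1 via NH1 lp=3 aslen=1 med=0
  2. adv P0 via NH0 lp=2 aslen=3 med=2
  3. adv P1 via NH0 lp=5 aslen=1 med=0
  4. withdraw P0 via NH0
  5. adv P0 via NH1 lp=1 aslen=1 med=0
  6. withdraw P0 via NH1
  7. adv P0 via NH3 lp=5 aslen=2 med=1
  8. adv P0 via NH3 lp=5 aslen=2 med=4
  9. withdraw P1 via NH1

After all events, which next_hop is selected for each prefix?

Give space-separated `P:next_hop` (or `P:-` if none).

Answer: P0:NH3 P1:NH0

Derivation:
Op 1: best P0=- P1=NH1
Op 2: best P0=NH0 P1=NH1
Op 3: best P0=NH0 P1=NH0
Op 4: best P0=- P1=NH0
Op 5: best P0=NH1 P1=NH0
Op 6: best P0=- P1=NH0
Op 7: best P0=NH3 P1=NH0
Op 8: best P0=NH3 P1=NH0
Op 9: best P0=NH3 P1=NH0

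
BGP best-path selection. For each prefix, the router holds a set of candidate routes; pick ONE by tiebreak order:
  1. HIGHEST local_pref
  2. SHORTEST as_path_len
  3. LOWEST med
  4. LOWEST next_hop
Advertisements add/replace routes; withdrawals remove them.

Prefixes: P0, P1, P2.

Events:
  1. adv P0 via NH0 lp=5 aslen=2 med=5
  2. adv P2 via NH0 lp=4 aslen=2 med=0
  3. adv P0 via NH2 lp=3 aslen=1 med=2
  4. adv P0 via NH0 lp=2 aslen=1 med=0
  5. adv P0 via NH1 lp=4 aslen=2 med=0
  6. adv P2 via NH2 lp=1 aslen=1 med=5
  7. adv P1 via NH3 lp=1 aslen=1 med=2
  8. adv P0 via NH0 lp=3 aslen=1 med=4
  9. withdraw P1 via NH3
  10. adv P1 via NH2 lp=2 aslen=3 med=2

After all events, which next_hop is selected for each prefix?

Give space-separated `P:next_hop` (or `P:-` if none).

Op 1: best P0=NH0 P1=- P2=-
Op 2: best P0=NH0 P1=- P2=NH0
Op 3: best P0=NH0 P1=- P2=NH0
Op 4: best P0=NH2 P1=- P2=NH0
Op 5: best P0=NH1 P1=- P2=NH0
Op 6: best P0=NH1 P1=- P2=NH0
Op 7: best P0=NH1 P1=NH3 P2=NH0
Op 8: best P0=NH1 P1=NH3 P2=NH0
Op 9: best P0=NH1 P1=- P2=NH0
Op 10: best P0=NH1 P1=NH2 P2=NH0

Answer: P0:NH1 P1:NH2 P2:NH0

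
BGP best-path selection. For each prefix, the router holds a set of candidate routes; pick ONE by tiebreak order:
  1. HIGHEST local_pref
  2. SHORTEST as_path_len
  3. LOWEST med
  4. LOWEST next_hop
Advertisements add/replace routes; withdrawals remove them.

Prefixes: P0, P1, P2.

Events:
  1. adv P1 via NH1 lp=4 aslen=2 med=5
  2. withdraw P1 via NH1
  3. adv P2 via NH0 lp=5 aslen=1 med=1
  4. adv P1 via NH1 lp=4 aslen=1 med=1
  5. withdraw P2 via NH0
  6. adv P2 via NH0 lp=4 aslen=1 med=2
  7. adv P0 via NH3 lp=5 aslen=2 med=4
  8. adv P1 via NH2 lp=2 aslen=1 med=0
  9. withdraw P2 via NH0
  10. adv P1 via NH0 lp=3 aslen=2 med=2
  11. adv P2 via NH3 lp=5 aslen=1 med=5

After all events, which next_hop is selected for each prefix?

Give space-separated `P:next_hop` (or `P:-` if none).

Answer: P0:NH3 P1:NH1 P2:NH3

Derivation:
Op 1: best P0=- P1=NH1 P2=-
Op 2: best P0=- P1=- P2=-
Op 3: best P0=- P1=- P2=NH0
Op 4: best P0=- P1=NH1 P2=NH0
Op 5: best P0=- P1=NH1 P2=-
Op 6: best P0=- P1=NH1 P2=NH0
Op 7: best P0=NH3 P1=NH1 P2=NH0
Op 8: best P0=NH3 P1=NH1 P2=NH0
Op 9: best P0=NH3 P1=NH1 P2=-
Op 10: best P0=NH3 P1=NH1 P2=-
Op 11: best P0=NH3 P1=NH1 P2=NH3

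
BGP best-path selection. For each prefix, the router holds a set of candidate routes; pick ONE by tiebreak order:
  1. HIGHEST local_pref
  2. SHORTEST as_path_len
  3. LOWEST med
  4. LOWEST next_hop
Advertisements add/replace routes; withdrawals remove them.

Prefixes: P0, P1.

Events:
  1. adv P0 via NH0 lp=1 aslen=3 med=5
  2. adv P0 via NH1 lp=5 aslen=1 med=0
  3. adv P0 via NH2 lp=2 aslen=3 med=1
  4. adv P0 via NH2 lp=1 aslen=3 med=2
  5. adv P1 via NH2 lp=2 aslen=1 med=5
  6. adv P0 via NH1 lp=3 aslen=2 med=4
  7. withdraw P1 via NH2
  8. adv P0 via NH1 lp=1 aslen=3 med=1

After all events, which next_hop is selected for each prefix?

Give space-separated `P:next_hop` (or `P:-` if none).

Op 1: best P0=NH0 P1=-
Op 2: best P0=NH1 P1=-
Op 3: best P0=NH1 P1=-
Op 4: best P0=NH1 P1=-
Op 5: best P0=NH1 P1=NH2
Op 6: best P0=NH1 P1=NH2
Op 7: best P0=NH1 P1=-
Op 8: best P0=NH1 P1=-

Answer: P0:NH1 P1:-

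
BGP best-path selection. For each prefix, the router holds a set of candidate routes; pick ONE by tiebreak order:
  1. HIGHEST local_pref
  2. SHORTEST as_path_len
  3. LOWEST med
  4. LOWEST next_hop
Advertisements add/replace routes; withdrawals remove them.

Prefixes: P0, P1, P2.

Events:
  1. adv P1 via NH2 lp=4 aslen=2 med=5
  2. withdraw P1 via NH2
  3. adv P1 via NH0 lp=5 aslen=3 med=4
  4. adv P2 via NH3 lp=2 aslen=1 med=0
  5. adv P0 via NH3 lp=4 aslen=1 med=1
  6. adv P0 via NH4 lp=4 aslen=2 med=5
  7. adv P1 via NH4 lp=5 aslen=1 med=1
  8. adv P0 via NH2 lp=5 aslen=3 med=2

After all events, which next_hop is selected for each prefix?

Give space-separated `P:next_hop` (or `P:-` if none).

Op 1: best P0=- P1=NH2 P2=-
Op 2: best P0=- P1=- P2=-
Op 3: best P0=- P1=NH0 P2=-
Op 4: best P0=- P1=NH0 P2=NH3
Op 5: best P0=NH3 P1=NH0 P2=NH3
Op 6: best P0=NH3 P1=NH0 P2=NH3
Op 7: best P0=NH3 P1=NH4 P2=NH3
Op 8: best P0=NH2 P1=NH4 P2=NH3

Answer: P0:NH2 P1:NH4 P2:NH3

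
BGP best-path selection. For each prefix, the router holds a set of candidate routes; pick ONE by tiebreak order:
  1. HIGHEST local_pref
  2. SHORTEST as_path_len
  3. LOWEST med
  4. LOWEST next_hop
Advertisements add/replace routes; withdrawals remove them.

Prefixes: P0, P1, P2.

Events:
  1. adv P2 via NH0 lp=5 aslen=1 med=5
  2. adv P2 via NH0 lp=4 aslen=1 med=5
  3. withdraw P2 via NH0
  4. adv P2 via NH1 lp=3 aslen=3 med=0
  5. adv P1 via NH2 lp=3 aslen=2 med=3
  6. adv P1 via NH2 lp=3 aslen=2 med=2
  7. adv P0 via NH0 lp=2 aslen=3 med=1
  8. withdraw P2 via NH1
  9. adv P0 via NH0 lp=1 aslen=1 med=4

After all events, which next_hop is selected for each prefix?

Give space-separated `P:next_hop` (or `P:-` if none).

Answer: P0:NH0 P1:NH2 P2:-

Derivation:
Op 1: best P0=- P1=- P2=NH0
Op 2: best P0=- P1=- P2=NH0
Op 3: best P0=- P1=- P2=-
Op 4: best P0=- P1=- P2=NH1
Op 5: best P0=- P1=NH2 P2=NH1
Op 6: best P0=- P1=NH2 P2=NH1
Op 7: best P0=NH0 P1=NH2 P2=NH1
Op 8: best P0=NH0 P1=NH2 P2=-
Op 9: best P0=NH0 P1=NH2 P2=-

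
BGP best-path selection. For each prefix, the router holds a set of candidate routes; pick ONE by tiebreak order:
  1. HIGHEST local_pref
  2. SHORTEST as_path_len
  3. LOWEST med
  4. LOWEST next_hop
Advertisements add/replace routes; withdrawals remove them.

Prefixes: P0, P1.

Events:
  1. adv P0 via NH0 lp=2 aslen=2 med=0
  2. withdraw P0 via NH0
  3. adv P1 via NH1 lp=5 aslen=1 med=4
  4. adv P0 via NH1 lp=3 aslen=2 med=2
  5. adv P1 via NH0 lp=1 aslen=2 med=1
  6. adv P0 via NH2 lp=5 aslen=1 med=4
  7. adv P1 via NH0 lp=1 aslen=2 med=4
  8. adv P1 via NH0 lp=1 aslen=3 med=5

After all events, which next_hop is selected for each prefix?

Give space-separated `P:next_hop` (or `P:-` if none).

Answer: P0:NH2 P1:NH1

Derivation:
Op 1: best P0=NH0 P1=-
Op 2: best P0=- P1=-
Op 3: best P0=- P1=NH1
Op 4: best P0=NH1 P1=NH1
Op 5: best P0=NH1 P1=NH1
Op 6: best P0=NH2 P1=NH1
Op 7: best P0=NH2 P1=NH1
Op 8: best P0=NH2 P1=NH1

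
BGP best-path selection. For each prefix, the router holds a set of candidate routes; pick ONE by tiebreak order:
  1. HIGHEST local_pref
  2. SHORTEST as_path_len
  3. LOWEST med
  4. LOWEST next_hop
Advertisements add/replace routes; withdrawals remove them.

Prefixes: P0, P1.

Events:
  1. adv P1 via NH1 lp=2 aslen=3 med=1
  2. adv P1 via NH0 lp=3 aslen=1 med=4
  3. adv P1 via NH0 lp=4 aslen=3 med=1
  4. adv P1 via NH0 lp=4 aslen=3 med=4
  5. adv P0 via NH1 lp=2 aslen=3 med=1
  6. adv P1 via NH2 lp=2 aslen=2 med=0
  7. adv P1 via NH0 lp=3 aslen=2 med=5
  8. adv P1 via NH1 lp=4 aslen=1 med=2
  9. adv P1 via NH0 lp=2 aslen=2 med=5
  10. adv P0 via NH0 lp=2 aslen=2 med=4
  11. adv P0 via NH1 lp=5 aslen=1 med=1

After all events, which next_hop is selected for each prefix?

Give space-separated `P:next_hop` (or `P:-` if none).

Answer: P0:NH1 P1:NH1

Derivation:
Op 1: best P0=- P1=NH1
Op 2: best P0=- P1=NH0
Op 3: best P0=- P1=NH0
Op 4: best P0=- P1=NH0
Op 5: best P0=NH1 P1=NH0
Op 6: best P0=NH1 P1=NH0
Op 7: best P0=NH1 P1=NH0
Op 8: best P0=NH1 P1=NH1
Op 9: best P0=NH1 P1=NH1
Op 10: best P0=NH0 P1=NH1
Op 11: best P0=NH1 P1=NH1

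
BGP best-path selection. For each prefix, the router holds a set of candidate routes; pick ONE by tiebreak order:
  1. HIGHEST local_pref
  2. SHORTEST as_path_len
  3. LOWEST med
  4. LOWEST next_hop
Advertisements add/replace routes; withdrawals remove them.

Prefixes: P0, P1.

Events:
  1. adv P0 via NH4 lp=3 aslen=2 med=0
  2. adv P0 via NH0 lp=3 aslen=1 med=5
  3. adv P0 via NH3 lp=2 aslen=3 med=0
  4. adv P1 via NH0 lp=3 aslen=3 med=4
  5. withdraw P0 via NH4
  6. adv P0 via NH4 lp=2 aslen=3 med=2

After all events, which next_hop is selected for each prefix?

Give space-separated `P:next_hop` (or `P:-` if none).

Answer: P0:NH0 P1:NH0

Derivation:
Op 1: best P0=NH4 P1=-
Op 2: best P0=NH0 P1=-
Op 3: best P0=NH0 P1=-
Op 4: best P0=NH0 P1=NH0
Op 5: best P0=NH0 P1=NH0
Op 6: best P0=NH0 P1=NH0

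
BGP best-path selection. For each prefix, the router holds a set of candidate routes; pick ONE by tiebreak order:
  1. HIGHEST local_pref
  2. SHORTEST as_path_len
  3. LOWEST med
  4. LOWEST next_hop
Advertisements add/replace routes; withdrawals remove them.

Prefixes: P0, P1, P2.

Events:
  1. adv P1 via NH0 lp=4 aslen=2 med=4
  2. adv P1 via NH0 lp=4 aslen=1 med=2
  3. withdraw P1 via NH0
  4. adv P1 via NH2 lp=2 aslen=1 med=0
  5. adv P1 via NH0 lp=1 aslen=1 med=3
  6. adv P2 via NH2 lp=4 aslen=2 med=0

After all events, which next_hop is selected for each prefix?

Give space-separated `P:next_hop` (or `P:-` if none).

Answer: P0:- P1:NH2 P2:NH2

Derivation:
Op 1: best P0=- P1=NH0 P2=-
Op 2: best P0=- P1=NH0 P2=-
Op 3: best P0=- P1=- P2=-
Op 4: best P0=- P1=NH2 P2=-
Op 5: best P0=- P1=NH2 P2=-
Op 6: best P0=- P1=NH2 P2=NH2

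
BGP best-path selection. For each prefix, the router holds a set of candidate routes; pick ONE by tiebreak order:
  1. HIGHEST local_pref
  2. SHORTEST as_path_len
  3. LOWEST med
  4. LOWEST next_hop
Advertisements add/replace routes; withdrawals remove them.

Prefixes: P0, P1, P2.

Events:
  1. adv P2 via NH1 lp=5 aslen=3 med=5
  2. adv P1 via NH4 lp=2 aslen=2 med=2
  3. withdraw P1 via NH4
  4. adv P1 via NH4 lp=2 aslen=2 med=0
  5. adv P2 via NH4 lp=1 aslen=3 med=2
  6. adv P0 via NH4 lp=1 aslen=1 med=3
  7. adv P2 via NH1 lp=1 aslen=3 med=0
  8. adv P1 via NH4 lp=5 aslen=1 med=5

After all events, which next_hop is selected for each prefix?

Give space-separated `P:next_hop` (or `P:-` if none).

Op 1: best P0=- P1=- P2=NH1
Op 2: best P0=- P1=NH4 P2=NH1
Op 3: best P0=- P1=- P2=NH1
Op 4: best P0=- P1=NH4 P2=NH1
Op 5: best P0=- P1=NH4 P2=NH1
Op 6: best P0=NH4 P1=NH4 P2=NH1
Op 7: best P0=NH4 P1=NH4 P2=NH1
Op 8: best P0=NH4 P1=NH4 P2=NH1

Answer: P0:NH4 P1:NH4 P2:NH1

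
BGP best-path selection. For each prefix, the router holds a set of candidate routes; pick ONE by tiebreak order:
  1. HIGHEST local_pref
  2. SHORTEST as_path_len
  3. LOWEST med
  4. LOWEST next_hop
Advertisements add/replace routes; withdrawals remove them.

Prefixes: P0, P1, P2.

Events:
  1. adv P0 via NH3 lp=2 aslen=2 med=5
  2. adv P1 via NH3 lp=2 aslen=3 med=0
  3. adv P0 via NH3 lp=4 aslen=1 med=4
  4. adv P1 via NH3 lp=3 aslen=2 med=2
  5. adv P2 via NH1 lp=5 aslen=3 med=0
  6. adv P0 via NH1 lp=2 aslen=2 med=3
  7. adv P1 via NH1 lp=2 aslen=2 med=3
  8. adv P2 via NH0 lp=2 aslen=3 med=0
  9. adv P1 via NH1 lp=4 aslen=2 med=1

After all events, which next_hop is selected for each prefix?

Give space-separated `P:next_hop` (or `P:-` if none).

Op 1: best P0=NH3 P1=- P2=-
Op 2: best P0=NH3 P1=NH3 P2=-
Op 3: best P0=NH3 P1=NH3 P2=-
Op 4: best P0=NH3 P1=NH3 P2=-
Op 5: best P0=NH3 P1=NH3 P2=NH1
Op 6: best P0=NH3 P1=NH3 P2=NH1
Op 7: best P0=NH3 P1=NH3 P2=NH1
Op 8: best P0=NH3 P1=NH3 P2=NH1
Op 9: best P0=NH3 P1=NH1 P2=NH1

Answer: P0:NH3 P1:NH1 P2:NH1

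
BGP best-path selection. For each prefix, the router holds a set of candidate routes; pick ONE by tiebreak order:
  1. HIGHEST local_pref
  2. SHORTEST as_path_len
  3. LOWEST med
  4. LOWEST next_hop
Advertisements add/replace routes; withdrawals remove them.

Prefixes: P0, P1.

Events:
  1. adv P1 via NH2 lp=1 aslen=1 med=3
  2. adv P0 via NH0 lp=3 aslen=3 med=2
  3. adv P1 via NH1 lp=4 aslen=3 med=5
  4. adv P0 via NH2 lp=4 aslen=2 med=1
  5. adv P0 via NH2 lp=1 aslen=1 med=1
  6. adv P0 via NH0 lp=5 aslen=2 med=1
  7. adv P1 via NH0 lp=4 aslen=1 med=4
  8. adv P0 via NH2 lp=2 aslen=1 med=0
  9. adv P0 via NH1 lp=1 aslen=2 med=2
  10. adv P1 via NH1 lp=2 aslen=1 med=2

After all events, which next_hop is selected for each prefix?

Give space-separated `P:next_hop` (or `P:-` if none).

Op 1: best P0=- P1=NH2
Op 2: best P0=NH0 P1=NH2
Op 3: best P0=NH0 P1=NH1
Op 4: best P0=NH2 P1=NH1
Op 5: best P0=NH0 P1=NH1
Op 6: best P0=NH0 P1=NH1
Op 7: best P0=NH0 P1=NH0
Op 8: best P0=NH0 P1=NH0
Op 9: best P0=NH0 P1=NH0
Op 10: best P0=NH0 P1=NH0

Answer: P0:NH0 P1:NH0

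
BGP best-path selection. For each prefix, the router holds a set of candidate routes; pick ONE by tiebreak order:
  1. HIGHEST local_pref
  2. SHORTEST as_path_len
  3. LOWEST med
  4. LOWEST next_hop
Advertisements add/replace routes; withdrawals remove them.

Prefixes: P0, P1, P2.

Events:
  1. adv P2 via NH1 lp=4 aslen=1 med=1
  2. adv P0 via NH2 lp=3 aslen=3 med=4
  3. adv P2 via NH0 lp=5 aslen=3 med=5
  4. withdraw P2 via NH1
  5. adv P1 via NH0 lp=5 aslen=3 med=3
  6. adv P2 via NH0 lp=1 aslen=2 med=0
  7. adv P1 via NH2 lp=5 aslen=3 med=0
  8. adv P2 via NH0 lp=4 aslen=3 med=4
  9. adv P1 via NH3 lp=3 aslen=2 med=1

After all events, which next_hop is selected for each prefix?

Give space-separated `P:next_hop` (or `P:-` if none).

Answer: P0:NH2 P1:NH2 P2:NH0

Derivation:
Op 1: best P0=- P1=- P2=NH1
Op 2: best P0=NH2 P1=- P2=NH1
Op 3: best P0=NH2 P1=- P2=NH0
Op 4: best P0=NH2 P1=- P2=NH0
Op 5: best P0=NH2 P1=NH0 P2=NH0
Op 6: best P0=NH2 P1=NH0 P2=NH0
Op 7: best P0=NH2 P1=NH2 P2=NH0
Op 8: best P0=NH2 P1=NH2 P2=NH0
Op 9: best P0=NH2 P1=NH2 P2=NH0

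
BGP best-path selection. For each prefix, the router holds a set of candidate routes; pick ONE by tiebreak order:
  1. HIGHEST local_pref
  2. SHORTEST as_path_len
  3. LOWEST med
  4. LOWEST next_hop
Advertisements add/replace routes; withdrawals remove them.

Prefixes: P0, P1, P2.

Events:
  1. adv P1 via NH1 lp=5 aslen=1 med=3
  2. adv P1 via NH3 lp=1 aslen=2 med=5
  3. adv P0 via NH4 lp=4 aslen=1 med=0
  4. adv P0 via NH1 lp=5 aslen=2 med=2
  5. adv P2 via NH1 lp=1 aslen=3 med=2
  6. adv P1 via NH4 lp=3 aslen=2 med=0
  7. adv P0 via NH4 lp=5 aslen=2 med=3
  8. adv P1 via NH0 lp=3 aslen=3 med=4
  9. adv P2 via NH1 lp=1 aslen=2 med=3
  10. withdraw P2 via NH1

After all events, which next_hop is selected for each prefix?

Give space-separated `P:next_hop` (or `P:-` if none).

Answer: P0:NH1 P1:NH1 P2:-

Derivation:
Op 1: best P0=- P1=NH1 P2=-
Op 2: best P0=- P1=NH1 P2=-
Op 3: best P0=NH4 P1=NH1 P2=-
Op 4: best P0=NH1 P1=NH1 P2=-
Op 5: best P0=NH1 P1=NH1 P2=NH1
Op 6: best P0=NH1 P1=NH1 P2=NH1
Op 7: best P0=NH1 P1=NH1 P2=NH1
Op 8: best P0=NH1 P1=NH1 P2=NH1
Op 9: best P0=NH1 P1=NH1 P2=NH1
Op 10: best P0=NH1 P1=NH1 P2=-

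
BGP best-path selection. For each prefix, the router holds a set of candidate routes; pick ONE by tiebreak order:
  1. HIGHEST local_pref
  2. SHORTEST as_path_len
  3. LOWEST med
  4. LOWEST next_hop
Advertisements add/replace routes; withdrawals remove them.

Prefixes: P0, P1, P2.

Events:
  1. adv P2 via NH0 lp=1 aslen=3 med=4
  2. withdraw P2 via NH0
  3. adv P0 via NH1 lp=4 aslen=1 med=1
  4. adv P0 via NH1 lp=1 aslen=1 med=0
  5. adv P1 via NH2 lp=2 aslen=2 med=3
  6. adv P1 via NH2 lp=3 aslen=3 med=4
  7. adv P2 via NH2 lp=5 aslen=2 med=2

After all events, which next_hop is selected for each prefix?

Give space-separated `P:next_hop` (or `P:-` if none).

Answer: P0:NH1 P1:NH2 P2:NH2

Derivation:
Op 1: best P0=- P1=- P2=NH0
Op 2: best P0=- P1=- P2=-
Op 3: best P0=NH1 P1=- P2=-
Op 4: best P0=NH1 P1=- P2=-
Op 5: best P0=NH1 P1=NH2 P2=-
Op 6: best P0=NH1 P1=NH2 P2=-
Op 7: best P0=NH1 P1=NH2 P2=NH2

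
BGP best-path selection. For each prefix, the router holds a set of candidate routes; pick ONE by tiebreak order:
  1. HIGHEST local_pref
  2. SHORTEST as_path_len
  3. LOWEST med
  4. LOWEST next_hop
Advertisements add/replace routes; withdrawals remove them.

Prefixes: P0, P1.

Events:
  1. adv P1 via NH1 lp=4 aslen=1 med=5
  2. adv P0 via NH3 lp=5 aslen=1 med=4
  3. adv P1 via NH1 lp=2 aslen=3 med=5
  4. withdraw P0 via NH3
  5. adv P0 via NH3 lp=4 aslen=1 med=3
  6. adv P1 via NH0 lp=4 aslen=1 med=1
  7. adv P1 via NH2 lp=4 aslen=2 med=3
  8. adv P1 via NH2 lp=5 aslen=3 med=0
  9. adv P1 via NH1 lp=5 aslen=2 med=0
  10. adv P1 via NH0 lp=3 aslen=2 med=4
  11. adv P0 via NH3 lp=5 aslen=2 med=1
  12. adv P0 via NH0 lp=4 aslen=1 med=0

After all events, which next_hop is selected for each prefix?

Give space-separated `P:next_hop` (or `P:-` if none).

Op 1: best P0=- P1=NH1
Op 2: best P0=NH3 P1=NH1
Op 3: best P0=NH3 P1=NH1
Op 4: best P0=- P1=NH1
Op 5: best P0=NH3 P1=NH1
Op 6: best P0=NH3 P1=NH0
Op 7: best P0=NH3 P1=NH0
Op 8: best P0=NH3 P1=NH2
Op 9: best P0=NH3 P1=NH1
Op 10: best P0=NH3 P1=NH1
Op 11: best P0=NH3 P1=NH1
Op 12: best P0=NH3 P1=NH1

Answer: P0:NH3 P1:NH1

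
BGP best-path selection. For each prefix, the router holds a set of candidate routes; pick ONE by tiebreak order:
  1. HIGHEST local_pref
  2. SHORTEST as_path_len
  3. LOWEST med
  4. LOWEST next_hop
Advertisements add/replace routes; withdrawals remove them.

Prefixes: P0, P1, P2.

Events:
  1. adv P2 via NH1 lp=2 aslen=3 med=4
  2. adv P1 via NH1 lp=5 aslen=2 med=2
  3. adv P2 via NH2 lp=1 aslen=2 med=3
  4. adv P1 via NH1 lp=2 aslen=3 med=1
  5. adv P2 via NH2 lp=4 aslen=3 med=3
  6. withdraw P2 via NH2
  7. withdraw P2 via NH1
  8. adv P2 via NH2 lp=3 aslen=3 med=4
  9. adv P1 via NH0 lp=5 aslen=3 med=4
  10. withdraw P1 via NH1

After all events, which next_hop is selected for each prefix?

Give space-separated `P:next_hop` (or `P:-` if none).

Answer: P0:- P1:NH0 P2:NH2

Derivation:
Op 1: best P0=- P1=- P2=NH1
Op 2: best P0=- P1=NH1 P2=NH1
Op 3: best P0=- P1=NH1 P2=NH1
Op 4: best P0=- P1=NH1 P2=NH1
Op 5: best P0=- P1=NH1 P2=NH2
Op 6: best P0=- P1=NH1 P2=NH1
Op 7: best P0=- P1=NH1 P2=-
Op 8: best P0=- P1=NH1 P2=NH2
Op 9: best P0=- P1=NH0 P2=NH2
Op 10: best P0=- P1=NH0 P2=NH2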